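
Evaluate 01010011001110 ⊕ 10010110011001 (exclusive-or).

XOR: 1 when bits differ
  01010011001110
^ 10010110011001
----------------
  11000101010111
Decimal: 5326 ^ 9625 = 12631



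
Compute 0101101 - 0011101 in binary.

Method 1 - Direct subtraction (column by column from the right: bit − bit − borrow-in; if negative, add 2 and borrow 1 from the next column):
borrow: 0100000
        0101101
-       0011101
---------------
        0010000

Method 2 - Add two's complement:
Two's complement of 0011101: invert → 1100010, add 1 → 1100011
  0101101
+ 1100011
---------
 10010000  (end carry out of the top bit = 1)
Discarding the end carry: 0010000
Decimal check:
  0101101 = 32 + 8 + 4 + 1 = 45
  0011101 = 16 + 8 + 4 + 1 = 29
  45 - 29 = 16, and 0010000 = 16 ✓



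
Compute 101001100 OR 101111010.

OR: 1 when either bit is 1
  101001100
| 101111010
-----------
  101111110
Decimal: 332 | 378 = 382



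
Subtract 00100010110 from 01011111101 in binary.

Method 1 - Direct subtraction (column by column from the right: bit − bit − borrow-in; if negative, add 2 and borrow 1 from the next column):
borrow: 01000001100
        01011111101
-       00100010110
-------------------
        00111100111

Method 2 - Add two's complement:
Two's complement of 00100010110: invert → 11011101001, add 1 → 11011101010
  01011111101
+ 11011101010
-------------
 100111100111  (end carry out of the top bit = 1)
Discarding the end carry: 00111100111
Decimal check:
  01011111101 = 512 + 128 + 64 + 32 + 16 + 8 + 4 + 1 = 765
  00100010110 = 256 + 16 + 4 + 2 = 278
  765 - 278 = 487, and 00111100111 = 256 + 128 + 64 + 32 + 4 + 2 + 1 = 487 ✓



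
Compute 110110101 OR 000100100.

OR: 1 when either bit is 1
  110110101
| 000100100
-----------
  110110101
Decimal: 437 | 36 = 437



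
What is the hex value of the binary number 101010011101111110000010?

Group into 4-bit nibbles from right:
  1010 = A
  1001 = 9
  1101 = D
  1111 = F
  1000 = 8
  0010 = 2
Result: A9DF82



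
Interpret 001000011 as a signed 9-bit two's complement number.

Binary: 001000011
Sign bit: 0 (non-negative)
Read directly as an unsigned value:
001000011 = 64 + 2 + 1 = 67
Value: 67



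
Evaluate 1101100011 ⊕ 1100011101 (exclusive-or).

XOR: 1 when bits differ
  1101100011
^ 1100011101
------------
  0001111110
Decimal: 867 ^ 797 = 126



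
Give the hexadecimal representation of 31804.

Using repeated division by 16 (digits 10–15 are A–F):
31804 ÷ 16 = 1987 remainder 12 (C)
1987 ÷ 16 = 124 remainder 3
124 ÷ 16 = 7 remainder 12 (C)
7 ÷ 16 = 0 remainder 7
Reading remainders bottom to top: 7C3C



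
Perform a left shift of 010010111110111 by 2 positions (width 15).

Original: 010010111110111 (decimal 9719)
Shift left by 2 positions
Append 2 zeros on the right and drop the 2 high bits that overflow the 15-bit width
Result: 001011111011100 (decimal 6108)
Equivalent: 9719 << 2 = 9719 × 2^2 = 38876, truncated to 15 bits = 6108



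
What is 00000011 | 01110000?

OR: 1 when either bit is 1
  00000011
| 01110000
----------
  01110011
Decimal: 3 | 112 = 115



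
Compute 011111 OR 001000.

OR: 1 when either bit is 1
  011111
| 001000
--------
  011111
Decimal: 31 | 8 = 31



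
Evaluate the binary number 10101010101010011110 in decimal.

Sum of powers of 2 for each 1-bit:
2^1 + 2^2 + 2^3 + 2^4 + 2^7 + 2^9 + 2^11 + 2^13 + 2^15 + 2^17 + 2^19
= 2 + 4 + 8 + 16 + 128 + 512 + 2048 + 8192 + 32768 + 131072 + 524288
= 699038



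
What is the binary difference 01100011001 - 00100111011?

Method 1 - Direct subtraction (column by column from the right: bit − bit − borrow-in; if negative, add 2 and borrow 1 from the next column):
borrow: 01111111100
        01100011001
-       00100111011
-------------------
        00111011110

Method 2 - Add two's complement:
Two's complement of 00100111011: invert → 11011000100, add 1 → 11011000101
  01100011001
+ 11011000101
-------------
 100111011110  (end carry out of the top bit = 1)
Discarding the end carry: 00111011110
Decimal check:
  01100011001 = 512 + 256 + 16 + 8 + 1 = 793
  00100111011 = 256 + 32 + 16 + 8 + 2 + 1 = 315
  793 - 315 = 478, and 00111011110 = 256 + 128 + 64 + 16 + 8 + 4 + 2 = 478 ✓



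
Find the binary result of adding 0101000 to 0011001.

Add column by column from the right: bit + bit + carry-in; write the sum mod 2, carry 1 when the sum is 2 or 3.
carry:  1110000
        0101000
+       0011001
---------------
       01000001
(the carry out of the leftmost column, 0, becomes the leading bit)
Decimal check:
  0101000 = 32 + 8 = 40
  0011001 = 16 + 8 + 1 = 25
  40 + 25 = 65, and 01000001 = 64 + 1 = 65 ✓



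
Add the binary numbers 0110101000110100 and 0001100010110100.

Add column by column from the right: bit + bit + carry-in; write the sum mod 2, carry 1 when the sum is 2 or 3.
carry:  1111000001101000
        0110101000110100
+       0001100010110100
------------------------
       01000001011101000
(the carry out of the leftmost column, 0, becomes the leading bit)
Decimal check:
  0110101000110100 = 16384 + 8192 + 2048 + 512 + 32 + 16 + 4 = 27188
  0001100010110100 = 4096 + 2048 + 128 + 32 + 16 + 4 = 6324
  27188 + 6324 = 33512, and 01000001011101000 = 32768 + 512 + 128 + 64 + 32 + 8 = 33512 ✓



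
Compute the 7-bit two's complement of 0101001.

Original: 0101001
Step 1 - Invert all bits: 1010110
Step 2 - Add 1: 1010111
Verification: 0101001 + 1010111 = 10000000; discarding the end carry (carry out of the top bit) leaves the 7-bit value 0000000, as required for x + (-x)



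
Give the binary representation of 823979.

Using repeated division by 2:
823979 ÷ 2 = 411989 remainder 1
411989 ÷ 2 = 205994 remainder 1
205994 ÷ 2 = 102997 remainder 0
102997 ÷ 2 = 51498 remainder 1
51498 ÷ 2 = 25749 remainder 0
25749 ÷ 2 = 12874 remainder 1
12874 ÷ 2 = 6437 remainder 0
6437 ÷ 2 = 3218 remainder 1
3218 ÷ 2 = 1609 remainder 0
1609 ÷ 2 = 804 remainder 1
804 ÷ 2 = 402 remainder 0
402 ÷ 2 = 201 remainder 0
201 ÷ 2 = 100 remainder 1
100 ÷ 2 = 50 remainder 0
50 ÷ 2 = 25 remainder 0
25 ÷ 2 = 12 remainder 1
12 ÷ 2 = 6 remainder 0
6 ÷ 2 = 3 remainder 0
3 ÷ 2 = 1 remainder 1
1 ÷ 2 = 0 remainder 1
Reading remainders bottom to top: 11001001001010101011



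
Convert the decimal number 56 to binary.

Using repeated division by 2:
56 ÷ 2 = 28 remainder 0
28 ÷ 2 = 14 remainder 0
14 ÷ 2 = 7 remainder 0
7 ÷ 2 = 3 remainder 1
3 ÷ 2 = 1 remainder 1
1 ÷ 2 = 0 remainder 1
Reading remainders bottom to top: 111000



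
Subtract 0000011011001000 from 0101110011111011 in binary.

Method 1 - Direct subtraction (column by column from the right: bit − bit − borrow-in; if negative, add 2 and borrow 1 from the next column):
borrow: 0000110000000000
        0101110011111011
-       0000011011001000
------------------------
        0101011000110011

Method 2 - Add two's complement:
Two's complement of 0000011011001000: invert → 1111100100110111, add 1 → 1111100100111000
  0101110011111011
+ 1111100100111000
------------------
 10101011000110011  (end carry out of the top bit = 1)
Discarding the end carry: 0101011000110011
Decimal check:
  0101110011111011 = 16384 + 4096 + 2048 + 1024 + 128 + 64 + 32 + 16 + 8 + 2 + 1 = 23803
  0000011011001000 = 1024 + 512 + 128 + 64 + 8 = 1736
  23803 - 1736 = 22067, and 0101011000110011 = 16384 + 4096 + 1024 + 512 + 32 + 16 + 2 + 1 = 22067 ✓



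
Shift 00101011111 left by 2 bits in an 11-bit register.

Original: 00101011111 (decimal 351)
Shift left by 2 positions
Append 2 zeros on the right
Result: 10101111100 (decimal 1404)
Equivalent: 351 << 2 = 351 × 2^2 = 1404



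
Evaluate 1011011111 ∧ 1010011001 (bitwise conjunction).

AND: 1 only when both bits are 1
  1011011111
& 1010011001
------------
  1010011001
Decimal: 735 & 665 = 665



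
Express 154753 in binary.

Using repeated division by 2:
154753 ÷ 2 = 77376 remainder 1
77376 ÷ 2 = 38688 remainder 0
38688 ÷ 2 = 19344 remainder 0
19344 ÷ 2 = 9672 remainder 0
9672 ÷ 2 = 4836 remainder 0
4836 ÷ 2 = 2418 remainder 0
2418 ÷ 2 = 1209 remainder 0
1209 ÷ 2 = 604 remainder 1
604 ÷ 2 = 302 remainder 0
302 ÷ 2 = 151 remainder 0
151 ÷ 2 = 75 remainder 1
75 ÷ 2 = 37 remainder 1
37 ÷ 2 = 18 remainder 1
18 ÷ 2 = 9 remainder 0
9 ÷ 2 = 4 remainder 1
4 ÷ 2 = 2 remainder 0
2 ÷ 2 = 1 remainder 0
1 ÷ 2 = 0 remainder 1
Reading remainders bottom to top: 100101110010000001



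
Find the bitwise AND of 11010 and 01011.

AND: 1 only when both bits are 1
  11010
& 01011
-------
  01010
Decimal: 26 & 11 = 10



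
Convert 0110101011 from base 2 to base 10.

Sum of powers of 2 for each 1-bit:
2^0 + 2^1 + 2^3 + 2^5 + 2^7 + 2^8
= 1 + 2 + 8 + 32 + 128 + 256
= 427



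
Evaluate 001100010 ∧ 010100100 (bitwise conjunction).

AND: 1 only when both bits are 1
  001100010
& 010100100
-----------
  000100000
Decimal: 98 & 164 = 32



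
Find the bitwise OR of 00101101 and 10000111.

OR: 1 when either bit is 1
  00101101
| 10000111
----------
  10101111
Decimal: 45 | 135 = 175



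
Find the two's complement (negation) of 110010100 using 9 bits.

Original (sign bit 1, negative): 110010100
Step 1 - Invert all bits: 001101011
Step 2 - Add 1: 001101100
Verification: 110010100 + 001101100 = 1000000000; discarding the end carry (carry out of the top bit) leaves the 9-bit value 000000000, as required for x + (-x)



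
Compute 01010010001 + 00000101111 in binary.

Add column by column from the right: bit + bit + carry-in; write the sum mod 2, carry 1 when the sum is 2 or 3.
carry:  00001111110
        01010010001
+       00000101111
-------------------
       001011000000
(the carry out of the leftmost column, 0, becomes the leading bit)
Decimal check:
  01010010001 = 512 + 128 + 16 + 1 = 657
  00000101111 = 32 + 8 + 4 + 2 + 1 = 47
  657 + 47 = 704, and 001011000000 = 512 + 128 + 64 = 704 ✓



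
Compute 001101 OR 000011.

OR: 1 when either bit is 1
  001101
| 000011
--------
  001111
Decimal: 13 | 3 = 15



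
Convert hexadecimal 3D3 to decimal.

Expand by place value (powers of 16):
Digit values: D = 13
3D3 = 3 × 16^2 + 13 × 16^1 + 3 × 16^0
= 3 × 256 + 13 × 16 + 3 × 1
= 768 + 208 + 3
= 979



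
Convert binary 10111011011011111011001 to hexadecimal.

Group into 4-bit nibbles from right:
  0101 = 5
  1101 = D
  1011 = B
  0111 = 7
  1101 = D
  1001 = 9
Result: 5DB7D9



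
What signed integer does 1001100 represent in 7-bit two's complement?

Binary: 1001100
Sign bit: 1 (negative)
Invert: 0110011
Add 1:  0110100
Magnitude: 0110100 = 32 + 16 + 4 = 52
Value: -52



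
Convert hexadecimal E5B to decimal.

Expand by place value (powers of 16):
Digit values: E = 14, B = 11
E5B = 14 × 16^2 + 5 × 16^1 + 11 × 16^0
= 14 × 256 + 5 × 16 + 11 × 1
= 3584 + 80 + 11
= 3675



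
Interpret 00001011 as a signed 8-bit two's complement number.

Binary: 00001011
Sign bit: 0 (non-negative)
Read directly as an unsigned value:
00001011 = 8 + 2 + 1 = 11
Value: 11



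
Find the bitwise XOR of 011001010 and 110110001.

XOR: 1 when bits differ
  011001010
^ 110110001
-----------
  101111011
Decimal: 202 ^ 433 = 379



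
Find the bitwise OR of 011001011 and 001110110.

OR: 1 when either bit is 1
  011001011
| 001110110
-----------
  011111111
Decimal: 203 | 118 = 255



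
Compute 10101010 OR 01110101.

OR: 1 when either bit is 1
  10101010
| 01110101
----------
  11111111
Decimal: 170 | 117 = 255



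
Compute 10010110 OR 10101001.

OR: 1 when either bit is 1
  10010110
| 10101001
----------
  10111111
Decimal: 150 | 169 = 191



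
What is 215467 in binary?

Using repeated division by 2:
215467 ÷ 2 = 107733 remainder 1
107733 ÷ 2 = 53866 remainder 1
53866 ÷ 2 = 26933 remainder 0
26933 ÷ 2 = 13466 remainder 1
13466 ÷ 2 = 6733 remainder 0
6733 ÷ 2 = 3366 remainder 1
3366 ÷ 2 = 1683 remainder 0
1683 ÷ 2 = 841 remainder 1
841 ÷ 2 = 420 remainder 1
420 ÷ 2 = 210 remainder 0
210 ÷ 2 = 105 remainder 0
105 ÷ 2 = 52 remainder 1
52 ÷ 2 = 26 remainder 0
26 ÷ 2 = 13 remainder 0
13 ÷ 2 = 6 remainder 1
6 ÷ 2 = 3 remainder 0
3 ÷ 2 = 1 remainder 1
1 ÷ 2 = 0 remainder 1
Reading remainders bottom to top: 110100100110101011



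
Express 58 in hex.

Using repeated division by 16 (digits 10–15 are A–F):
58 ÷ 16 = 3 remainder 10 (A)
3 ÷ 16 = 0 remainder 3
Reading remainders bottom to top: 3A



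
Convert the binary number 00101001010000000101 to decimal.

Sum of powers of 2 for each 1-bit:
2^0 + 2^2 + 2^10 + 2^12 + 2^15 + 2^17
= 1 + 4 + 1024 + 4096 + 32768 + 131072
= 168965



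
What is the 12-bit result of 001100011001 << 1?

Original: 001100011001 (decimal 793)
Shift left by 1 position
Append 1 zero on the right
Result: 011000110010 (decimal 1586)
Equivalent: 793 << 1 = 793 × 2^1 = 1586



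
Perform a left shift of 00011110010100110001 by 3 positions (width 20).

Original: 00011110010100110001 (decimal 124209)
Shift left by 3 positions
Append 3 zeros on the right
Result: 11110010100110001000 (decimal 993672)
Equivalent: 124209 << 3 = 124209 × 2^3 = 993672



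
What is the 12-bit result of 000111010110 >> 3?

Original: 000111010110 (decimal 470)
Shift right by 3 positions
Drop the 3 low bits; fill with zeros on the left
Result: 000000111010 (decimal 58)
Equivalent: 470 >> 3 = 470 ÷ 2^3 = 58



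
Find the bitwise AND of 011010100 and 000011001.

AND: 1 only when both bits are 1
  011010100
& 000011001
-----------
  000010000
Decimal: 212 & 25 = 16



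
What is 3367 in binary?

Using repeated division by 2:
3367 ÷ 2 = 1683 remainder 1
1683 ÷ 2 = 841 remainder 1
841 ÷ 2 = 420 remainder 1
420 ÷ 2 = 210 remainder 0
210 ÷ 2 = 105 remainder 0
105 ÷ 2 = 52 remainder 1
52 ÷ 2 = 26 remainder 0
26 ÷ 2 = 13 remainder 0
13 ÷ 2 = 6 remainder 1
6 ÷ 2 = 3 remainder 0
3 ÷ 2 = 1 remainder 1
1 ÷ 2 = 0 remainder 1
Reading remainders bottom to top: 110100100111



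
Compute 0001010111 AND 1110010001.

AND: 1 only when both bits are 1
  0001010111
& 1110010001
------------
  0000010001
Decimal: 87 & 913 = 17



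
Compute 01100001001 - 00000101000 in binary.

Method 1 - Direct subtraction (column by column from the right: bit − bit − borrow-in; if negative, add 2 and borrow 1 from the next column):
borrow: 00111000000
        01100001001
-       00000101000
-------------------
        01011100001

Method 2 - Add two's complement:
Two's complement of 00000101000: invert → 11111010111, add 1 → 11111011000
  01100001001
+ 11111011000
-------------
 101011100001  (end carry out of the top bit = 1)
Discarding the end carry: 01011100001
Decimal check:
  01100001001 = 512 + 256 + 8 + 1 = 777
  00000101000 = 32 + 8 = 40
  777 - 40 = 737, and 01011100001 = 512 + 128 + 64 + 32 + 1 = 737 ✓



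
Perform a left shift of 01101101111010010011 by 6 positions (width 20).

Original: 01101101111010010011 (decimal 450195)
Shift left by 6 positions
Append 6 zeros on the right and drop the 6 high bits that overflow the 20-bit width
Result: 01111010010011000000 (decimal 500928)
Equivalent: 450195 << 6 = 450195 × 2^6 = 28812480, truncated to 20 bits = 500928



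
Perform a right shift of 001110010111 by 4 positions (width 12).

Original: 001110010111 (decimal 919)
Shift right by 4 positions
Drop the 4 low bits; fill with zeros on the left
Result: 000000111001 (decimal 57)
Equivalent: 919 >> 4 = 919 ÷ 2^4 = 57



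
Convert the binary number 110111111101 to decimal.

Sum of powers of 2 for each 1-bit:
2^0 + 2^2 + 2^3 + 2^4 + 2^5 + 2^6 + 2^7 + 2^8 + 2^10 + 2^11
= 1 + 4 + 8 + 16 + 32 + 64 + 128 + 256 + 1024 + 2048
= 3581



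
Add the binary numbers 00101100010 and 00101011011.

Add column by column from the right: bit + bit + carry-in; write the sum mod 2, carry 1 when the sum is 2 or 3.
carry:  01010000100
        00101100010
+       00101011011
-------------------
       001010111101
(the carry out of the leftmost column, 0, becomes the leading bit)
Decimal check:
  00101100010 = 256 + 64 + 32 + 2 = 354
  00101011011 = 256 + 64 + 16 + 8 + 2 + 1 = 347
  354 + 347 = 701, and 001010111101 = 512 + 128 + 32 + 16 + 8 + 4 + 1 = 701 ✓



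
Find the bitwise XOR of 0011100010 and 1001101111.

XOR: 1 when bits differ
  0011100010
^ 1001101111
------------
  1010001101
Decimal: 226 ^ 623 = 653



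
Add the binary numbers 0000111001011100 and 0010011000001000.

Add column by column from the right: bit + bit + carry-in; write the sum mod 2, carry 1 when the sum is 2 or 3.
carry:  0001110000110000
        0000111001011100
+       0010011000001000
------------------------
       00011010001100100
(the carry out of the leftmost column, 0, becomes the leading bit)
Decimal check:
  0000111001011100 = 2048 + 1024 + 512 + 64 + 16 + 8 + 4 = 3676
  0010011000001000 = 8192 + 1024 + 512 + 8 = 9736
  3676 + 9736 = 13412, and 00011010001100100 = 8192 + 4096 + 1024 + 64 + 32 + 4 = 13412 ✓



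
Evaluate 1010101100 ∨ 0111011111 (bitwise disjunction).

OR: 1 when either bit is 1
  1010101100
| 0111011111
------------
  1111111111
Decimal: 684 | 479 = 1023



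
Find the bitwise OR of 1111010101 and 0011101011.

OR: 1 when either bit is 1
  1111010101
| 0011101011
------------
  1111111111
Decimal: 981 | 235 = 1023



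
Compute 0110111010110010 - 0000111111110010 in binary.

Method 1 - Direct subtraction (column by column from the right: bit − bit − borrow-in; if negative, add 2 and borrow 1 from the next column):
borrow: 0011111110000000
        0110111010110010
-       0000111111110010
------------------------
        0101111011000000

Method 2 - Add two's complement:
Two's complement of 0000111111110010: invert → 1111000000001101, add 1 → 1111000000001110
  0110111010110010
+ 1111000000001110
------------------
 10101111011000000  (end carry out of the top bit = 1)
Discarding the end carry: 0101111011000000
Decimal check:
  0110111010110010 = 16384 + 8192 + 2048 + 1024 + 512 + 128 + 32 + 16 + 2 = 28338
  0000111111110010 = 2048 + 1024 + 512 + 256 + 128 + 64 + 32 + 16 + 2 = 4082
  28338 - 4082 = 24256, and 0101111011000000 = 16384 + 4096 + 2048 + 1024 + 512 + 128 + 64 = 24256 ✓



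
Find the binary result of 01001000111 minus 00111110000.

Method 1 - Direct subtraction (column by column from the right: bit − bit − borrow-in; if negative, add 2 and borrow 1 from the next column):
borrow: 01111100000
        01001000111
-       00111110000
-------------------
        00001010111

Method 2 - Add two's complement:
Two's complement of 00111110000: invert → 11000001111, add 1 → 11000010000
  01001000111
+ 11000010000
-------------
 100001010111  (end carry out of the top bit = 1)
Discarding the end carry: 00001010111
Decimal check:
  01001000111 = 512 + 64 + 4 + 2 + 1 = 583
  00111110000 = 256 + 128 + 64 + 32 + 16 = 496
  583 - 496 = 87, and 00001010111 = 64 + 16 + 4 + 2 + 1 = 87 ✓



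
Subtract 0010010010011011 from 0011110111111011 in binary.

Method 1 - Direct subtraction (column by column from the right: bit − bit − borrow-in; if negative, add 2 and borrow 1 from the next column):
borrow: 0000000000000000
        0011110111111011
-       0010010010011011
------------------------
        0001100101100000

Method 2 - Add two's complement:
Two's complement of 0010010010011011: invert → 1101101101100100, add 1 → 1101101101100101
  0011110111111011
+ 1101101101100101
------------------
 10001100101100000  (end carry out of the top bit = 1)
Discarding the end carry: 0001100101100000
Decimal check:
  0011110111111011 = 8192 + 4096 + 2048 + 1024 + 256 + 128 + 64 + 32 + 16 + 8 + 2 + 1 = 15867
  0010010010011011 = 8192 + 1024 + 128 + 16 + 8 + 2 + 1 = 9371
  15867 - 9371 = 6496, and 0001100101100000 = 4096 + 2048 + 256 + 64 + 32 = 6496 ✓



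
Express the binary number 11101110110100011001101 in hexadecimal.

Group into 4-bit nibbles from right:
  0111 = 7
  0111 = 7
  0110 = 6
  1000 = 8
  1100 = C
  1101 = D
Result: 7768CD



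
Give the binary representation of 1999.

Using repeated division by 2:
1999 ÷ 2 = 999 remainder 1
999 ÷ 2 = 499 remainder 1
499 ÷ 2 = 249 remainder 1
249 ÷ 2 = 124 remainder 1
124 ÷ 2 = 62 remainder 0
62 ÷ 2 = 31 remainder 0
31 ÷ 2 = 15 remainder 1
15 ÷ 2 = 7 remainder 1
7 ÷ 2 = 3 remainder 1
3 ÷ 2 = 1 remainder 1
1 ÷ 2 = 0 remainder 1
Reading remainders bottom to top: 11111001111



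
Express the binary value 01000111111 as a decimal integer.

Sum of powers of 2 for each 1-bit:
2^0 + 2^1 + 2^2 + 2^3 + 2^4 + 2^5 + 2^9
= 1 + 2 + 4 + 8 + 16 + 32 + 512
= 575



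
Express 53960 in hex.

Using repeated division by 16 (digits 10–15 are A–F):
53960 ÷ 16 = 3372 remainder 8
3372 ÷ 16 = 210 remainder 12 (C)
210 ÷ 16 = 13 remainder 2
13 ÷ 16 = 0 remainder 13 (D)
Reading remainders bottom to top: D2C8



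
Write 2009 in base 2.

Using repeated division by 2:
2009 ÷ 2 = 1004 remainder 1
1004 ÷ 2 = 502 remainder 0
502 ÷ 2 = 251 remainder 0
251 ÷ 2 = 125 remainder 1
125 ÷ 2 = 62 remainder 1
62 ÷ 2 = 31 remainder 0
31 ÷ 2 = 15 remainder 1
15 ÷ 2 = 7 remainder 1
7 ÷ 2 = 3 remainder 1
3 ÷ 2 = 1 remainder 1
1 ÷ 2 = 0 remainder 1
Reading remainders bottom to top: 11111011001



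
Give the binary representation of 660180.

Using repeated division by 2:
660180 ÷ 2 = 330090 remainder 0
330090 ÷ 2 = 165045 remainder 0
165045 ÷ 2 = 82522 remainder 1
82522 ÷ 2 = 41261 remainder 0
41261 ÷ 2 = 20630 remainder 1
20630 ÷ 2 = 10315 remainder 0
10315 ÷ 2 = 5157 remainder 1
5157 ÷ 2 = 2578 remainder 1
2578 ÷ 2 = 1289 remainder 0
1289 ÷ 2 = 644 remainder 1
644 ÷ 2 = 322 remainder 0
322 ÷ 2 = 161 remainder 0
161 ÷ 2 = 80 remainder 1
80 ÷ 2 = 40 remainder 0
40 ÷ 2 = 20 remainder 0
20 ÷ 2 = 10 remainder 0
10 ÷ 2 = 5 remainder 0
5 ÷ 2 = 2 remainder 1
2 ÷ 2 = 1 remainder 0
1 ÷ 2 = 0 remainder 1
Reading remainders bottom to top: 10100001001011010100



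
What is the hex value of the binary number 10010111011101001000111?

Group into 4-bit nibbles from right:
  0100 = 4
  1011 = B
  1011 = B
  1010 = A
  0100 = 4
  0111 = 7
Result: 4BBA47



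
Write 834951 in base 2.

Using repeated division by 2:
834951 ÷ 2 = 417475 remainder 1
417475 ÷ 2 = 208737 remainder 1
208737 ÷ 2 = 104368 remainder 1
104368 ÷ 2 = 52184 remainder 0
52184 ÷ 2 = 26092 remainder 0
26092 ÷ 2 = 13046 remainder 0
13046 ÷ 2 = 6523 remainder 0
6523 ÷ 2 = 3261 remainder 1
3261 ÷ 2 = 1630 remainder 1
1630 ÷ 2 = 815 remainder 0
815 ÷ 2 = 407 remainder 1
407 ÷ 2 = 203 remainder 1
203 ÷ 2 = 101 remainder 1
101 ÷ 2 = 50 remainder 1
50 ÷ 2 = 25 remainder 0
25 ÷ 2 = 12 remainder 1
12 ÷ 2 = 6 remainder 0
6 ÷ 2 = 3 remainder 0
3 ÷ 2 = 1 remainder 1
1 ÷ 2 = 0 remainder 1
Reading remainders bottom to top: 11001011110110000111



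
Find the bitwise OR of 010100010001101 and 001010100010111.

OR: 1 when either bit is 1
  010100010001101
| 001010100010111
-----------------
  011110110011111
Decimal: 10381 | 5399 = 15775



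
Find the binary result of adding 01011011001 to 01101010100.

Add column by column from the right: bit + bit + carry-in; write the sum mod 2, carry 1 when the sum is 2 or 3.
carry:  11110100000
        01011011001
+       01101010100
-------------------
       011000101101
(the carry out of the leftmost column, 0, becomes the leading bit)
Decimal check:
  01011011001 = 512 + 128 + 64 + 16 + 8 + 1 = 729
  01101010100 = 512 + 256 + 64 + 16 + 4 = 852
  729 + 852 = 1581, and 011000101101 = 1024 + 512 + 32 + 8 + 4 + 1 = 1581 ✓



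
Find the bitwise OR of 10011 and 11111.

OR: 1 when either bit is 1
  10011
| 11111
-------
  11111
Decimal: 19 | 31 = 31



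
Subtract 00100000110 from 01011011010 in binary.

Method 1 - Direct subtraction (column by column from the right: bit − bit − borrow-in; if negative, add 2 and borrow 1 from the next column):
borrow: 01000001000
        01011011010
-       00100000110
-------------------
        00111010100

Method 2 - Add two's complement:
Two's complement of 00100000110: invert → 11011111001, add 1 → 11011111010
  01011011010
+ 11011111010
-------------
 100111010100  (end carry out of the top bit = 1)
Discarding the end carry: 00111010100
Decimal check:
  01011011010 = 512 + 128 + 64 + 16 + 8 + 2 = 730
  00100000110 = 256 + 4 + 2 = 262
  730 - 262 = 468, and 00111010100 = 256 + 128 + 64 + 16 + 4 = 468 ✓



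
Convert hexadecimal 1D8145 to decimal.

Expand by place value (powers of 16):
Digit values: D = 13
1D8145 = 1 × 16^5 + 13 × 16^4 + 8 × 16^3 + 1 × 16^2 + 4 × 16^1 + 5 × 16^0
= 1 × 1048576 + 13 × 65536 + 8 × 4096 + 1 × 256 + 4 × 16 + 5 × 1
= 1048576 + 851968 + 32768 + 256 + 64 + 5
= 1933637



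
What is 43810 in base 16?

Using repeated division by 16 (digits 10–15 are A–F):
43810 ÷ 16 = 2738 remainder 2
2738 ÷ 16 = 171 remainder 2
171 ÷ 16 = 10 remainder 11 (B)
10 ÷ 16 = 0 remainder 10 (A)
Reading remainders bottom to top: AB22



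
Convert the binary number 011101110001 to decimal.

Sum of powers of 2 for each 1-bit:
2^0 + 2^4 + 2^5 + 2^6 + 2^8 + 2^9 + 2^10
= 1 + 16 + 32 + 64 + 256 + 512 + 1024
= 1905



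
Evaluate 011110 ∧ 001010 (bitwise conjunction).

AND: 1 only when both bits are 1
  011110
& 001010
--------
  001010
Decimal: 30 & 10 = 10



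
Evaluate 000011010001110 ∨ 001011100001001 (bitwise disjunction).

OR: 1 when either bit is 1
  000011010001110
| 001011100001001
-----------------
  001011110001111
Decimal: 1678 | 5897 = 6031



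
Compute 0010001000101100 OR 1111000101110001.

OR: 1 when either bit is 1
  0010001000101100
| 1111000101110001
------------------
  1111001101111101
Decimal: 8748 | 61809 = 62333



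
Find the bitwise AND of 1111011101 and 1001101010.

AND: 1 only when both bits are 1
  1111011101
& 1001101010
------------
  1001001000
Decimal: 989 & 618 = 584



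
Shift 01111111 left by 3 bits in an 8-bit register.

Original: 01111111 (decimal 127)
Shift left by 3 positions
Append 3 zeros on the right and drop the 3 high bits that overflow the 8-bit width
Result: 11111000 (decimal 248)
Equivalent: 127 << 3 = 127 × 2^3 = 1016, truncated to 8 bits = 248



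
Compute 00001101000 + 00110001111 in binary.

Add column by column from the right: bit + bit + carry-in; write the sum mod 2, carry 1 when the sum is 2 or 3.
carry:  00000010000
        00001101000
+       00110001111
-------------------
       000111110111
(the carry out of the leftmost column, 0, becomes the leading bit)
Decimal check:
  00001101000 = 64 + 32 + 8 = 104
  00110001111 = 256 + 128 + 8 + 4 + 2 + 1 = 399
  104 + 399 = 503, and 000111110111 = 256 + 128 + 64 + 32 + 16 + 4 + 2 + 1 = 503 ✓



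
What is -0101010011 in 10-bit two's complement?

Original: 0101010011
Step 1 - Invert all bits: 1010101100
Step 2 - Add 1: 1010101101
Verification: 0101010011 + 1010101101 = 10000000000; discarding the end carry (carry out of the top bit) leaves the 10-bit value 0000000000, as required for x + (-x)



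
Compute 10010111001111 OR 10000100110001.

OR: 1 when either bit is 1
  10010111001111
| 10000100110001
----------------
  10010111111111
Decimal: 9679 | 8497 = 9727



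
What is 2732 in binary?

Using repeated division by 2:
2732 ÷ 2 = 1366 remainder 0
1366 ÷ 2 = 683 remainder 0
683 ÷ 2 = 341 remainder 1
341 ÷ 2 = 170 remainder 1
170 ÷ 2 = 85 remainder 0
85 ÷ 2 = 42 remainder 1
42 ÷ 2 = 21 remainder 0
21 ÷ 2 = 10 remainder 1
10 ÷ 2 = 5 remainder 0
5 ÷ 2 = 2 remainder 1
2 ÷ 2 = 1 remainder 0
1 ÷ 2 = 0 remainder 1
Reading remainders bottom to top: 101010101100



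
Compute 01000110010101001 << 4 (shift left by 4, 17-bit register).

Original: 01000110010101001 (decimal 36009)
Shift left by 4 positions
Append 4 zeros on the right and drop the 4 high bits that overflow the 17-bit width
Result: 01100101010010000 (decimal 51856)
Equivalent: 36009 << 4 = 36009 × 2^4 = 576144, truncated to 17 bits = 51856



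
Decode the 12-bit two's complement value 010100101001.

Binary: 010100101001
Sign bit: 0 (non-negative)
Read directly as an unsigned value:
010100101001 = 1024 + 256 + 32 + 8 + 1 = 1321
Value: 1321



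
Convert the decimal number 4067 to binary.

Using repeated division by 2:
4067 ÷ 2 = 2033 remainder 1
2033 ÷ 2 = 1016 remainder 1
1016 ÷ 2 = 508 remainder 0
508 ÷ 2 = 254 remainder 0
254 ÷ 2 = 127 remainder 0
127 ÷ 2 = 63 remainder 1
63 ÷ 2 = 31 remainder 1
31 ÷ 2 = 15 remainder 1
15 ÷ 2 = 7 remainder 1
7 ÷ 2 = 3 remainder 1
3 ÷ 2 = 1 remainder 1
1 ÷ 2 = 0 remainder 1
Reading remainders bottom to top: 111111100011



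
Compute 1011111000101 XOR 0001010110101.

XOR: 1 when bits differ
  1011111000101
^ 0001010110101
---------------
  1010101110000
Decimal: 6085 ^ 693 = 5488



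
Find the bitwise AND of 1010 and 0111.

AND: 1 only when both bits are 1
  1010
& 0111
------
  0010
Decimal: 10 & 7 = 2



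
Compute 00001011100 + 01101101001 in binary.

Add column by column from the right: bit + bit + carry-in; write the sum mod 2, carry 1 when the sum is 2 or 3.
carry:  00011110000
        00001011100
+       01101101001
-------------------
       001111000101
(the carry out of the leftmost column, 0, becomes the leading bit)
Decimal check:
  00001011100 = 64 + 16 + 8 + 4 = 92
  01101101001 = 512 + 256 + 64 + 32 + 8 + 1 = 873
  92 + 873 = 965, and 001111000101 = 512 + 256 + 128 + 64 + 4 + 1 = 965 ✓



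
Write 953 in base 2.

Using repeated division by 2:
953 ÷ 2 = 476 remainder 1
476 ÷ 2 = 238 remainder 0
238 ÷ 2 = 119 remainder 0
119 ÷ 2 = 59 remainder 1
59 ÷ 2 = 29 remainder 1
29 ÷ 2 = 14 remainder 1
14 ÷ 2 = 7 remainder 0
7 ÷ 2 = 3 remainder 1
3 ÷ 2 = 1 remainder 1
1 ÷ 2 = 0 remainder 1
Reading remainders bottom to top: 1110111001



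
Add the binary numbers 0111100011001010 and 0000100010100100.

Add column by column from the right: bit + bit + carry-in; write the sum mod 2, carry 1 when the sum is 2 or 3.
carry:  1111000100000000
        0111100011001010
+       0000100010100100
------------------------
       01000000101101110
(the carry out of the leftmost column, 0, becomes the leading bit)
Decimal check:
  0111100011001010 = 16384 + 8192 + 4096 + 2048 + 128 + 64 + 8 + 2 = 30922
  0000100010100100 = 2048 + 128 + 32 + 4 = 2212
  30922 + 2212 = 33134, and 01000000101101110 = 32768 + 256 + 64 + 32 + 8 + 4 + 2 = 33134 ✓



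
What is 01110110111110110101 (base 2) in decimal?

Sum of powers of 2 for each 1-bit:
2^0 + 2^2 + 2^4 + 2^5 + 2^7 + 2^8 + 2^9 + 2^10 + 2^11 + 2^13 + 2^14 + 2^16 + 2^17 + 2^18
= 1 + 4 + 16 + 32 + 128 + 256 + 512 + 1024 + 2048 + 8192 + 16384 + 65536 + 131072 + 262144
= 487349



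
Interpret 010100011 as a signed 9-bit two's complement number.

Binary: 010100011
Sign bit: 0 (non-negative)
Read directly as an unsigned value:
010100011 = 128 + 32 + 2 + 1 = 163
Value: 163



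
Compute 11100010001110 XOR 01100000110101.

XOR: 1 when bits differ
  11100010001110
^ 01100000110101
----------------
  10000010111011
Decimal: 14478 ^ 6197 = 8379



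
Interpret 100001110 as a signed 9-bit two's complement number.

Binary: 100001110
Sign bit: 1 (negative)
Invert: 011110001
Add 1:  011110010
Magnitude: 011110010 = 128 + 64 + 32 + 16 + 2 = 242
Value: -242



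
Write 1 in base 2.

Using repeated division by 2:
1 ÷ 2 = 0 remainder 1
Reading remainders bottom to top: 1



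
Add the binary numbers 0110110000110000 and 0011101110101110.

Add column by column from the right: bit + bit + carry-in; write the sum mod 2, carry 1 when the sum is 2 or 3.
carry:  1111000001000000
        0110110000110000
+       0011101110101110
------------------------
       01010011111011110
(the carry out of the leftmost column, 0, becomes the leading bit)
Decimal check:
  0110110000110000 = 16384 + 8192 + 2048 + 1024 + 32 + 16 = 27696
  0011101110101110 = 8192 + 4096 + 2048 + 512 + 256 + 128 + 32 + 8 + 4 + 2 = 15278
  27696 + 15278 = 42974, and 01010011111011110 = 32768 + 8192 + 1024 + 512 + 256 + 128 + 64 + 16 + 8 + 4 + 2 = 42974 ✓



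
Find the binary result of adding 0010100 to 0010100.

Add column by column from the right: bit + bit + carry-in; write the sum mod 2, carry 1 when the sum is 2 or 3.
carry:  0101000
        0010100
+       0010100
---------------
       00101000
(the carry out of the leftmost column, 0, becomes the leading bit)
Decimal check:
  0010100 = 16 + 4 = 20
  0010100 = 16 + 4 = 20
  20 + 20 = 40, and 00101000 = 32 + 8 = 40 ✓



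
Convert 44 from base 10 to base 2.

Using repeated division by 2:
44 ÷ 2 = 22 remainder 0
22 ÷ 2 = 11 remainder 0
11 ÷ 2 = 5 remainder 1
5 ÷ 2 = 2 remainder 1
2 ÷ 2 = 1 remainder 0
1 ÷ 2 = 0 remainder 1
Reading remainders bottom to top: 101100



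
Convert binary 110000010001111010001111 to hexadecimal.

Group into 4-bit nibbles from right:
  1100 = C
  0001 = 1
  0001 = 1
  1110 = E
  1000 = 8
  1111 = F
Result: C11E8F



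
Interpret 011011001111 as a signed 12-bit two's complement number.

Binary: 011011001111
Sign bit: 0 (non-negative)
Read directly as an unsigned value:
011011001111 = 1024 + 512 + 128 + 64 + 8 + 4 + 2 + 1 = 1743
Value: 1743



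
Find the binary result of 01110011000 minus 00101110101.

Method 1 - Direct subtraction (column by column from the right: bit − bit − borrow-in; if negative, add 2 and borrow 1 from the next column):
borrow: 00011001110
        01110011000
-       00101110101
-------------------
        01000100011

Method 2 - Add two's complement:
Two's complement of 00101110101: invert → 11010001010, add 1 → 11010001011
  01110011000
+ 11010001011
-------------
 101000100011  (end carry out of the top bit = 1)
Discarding the end carry: 01000100011
Decimal check:
  01110011000 = 512 + 256 + 128 + 16 + 8 = 920
  00101110101 = 256 + 64 + 32 + 16 + 4 + 1 = 373
  920 - 373 = 547, and 01000100011 = 512 + 32 + 2 + 1 = 547 ✓



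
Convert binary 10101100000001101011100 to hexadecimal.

Group into 4-bit nibbles from right:
  0101 = 5
  0110 = 6
  0000 = 0
  0011 = 3
  0101 = 5
  1100 = C
Result: 56035C



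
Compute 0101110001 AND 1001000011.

AND: 1 only when both bits are 1
  0101110001
& 1001000011
------------
  0001000001
Decimal: 369 & 579 = 65



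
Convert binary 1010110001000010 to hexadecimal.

Group into 4-bit nibbles from right:
  1010 = A
  1100 = C
  0100 = 4
  0010 = 2
Result: AC42



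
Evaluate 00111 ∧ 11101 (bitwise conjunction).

AND: 1 only when both bits are 1
  00111
& 11101
-------
  00101
Decimal: 7 & 29 = 5



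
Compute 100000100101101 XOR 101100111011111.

XOR: 1 when bits differ
  100000100101101
^ 101100111011111
-----------------
  001100011110010
Decimal: 16685 ^ 23007 = 6386



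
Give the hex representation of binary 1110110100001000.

Group into 4-bit nibbles from right:
  1110 = E
  1101 = D
  0000 = 0
  1000 = 8
Result: ED08



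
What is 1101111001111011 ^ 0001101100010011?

XOR: 1 when bits differ
  1101111001111011
^ 0001101100010011
------------------
  1100010101101000
Decimal: 56955 ^ 6931 = 50536



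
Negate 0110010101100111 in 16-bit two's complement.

Original: 0110010101100111
Step 1 - Invert all bits: 1001101010011000
Step 2 - Add 1: 1001101010011001
Verification: 0110010101100111 + 1001101010011001 = 10000000000000000; discarding the end carry (carry out of the top bit) leaves the 16-bit value 0000000000000000, as required for x + (-x)



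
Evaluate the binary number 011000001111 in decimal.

Sum of powers of 2 for each 1-bit:
2^0 + 2^1 + 2^2 + 2^3 + 2^9 + 2^10
= 1 + 2 + 4 + 8 + 512 + 1024
= 1551



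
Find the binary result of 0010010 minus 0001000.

Method 1 - Direct subtraction (column by column from the right: bit − bit − borrow-in; if negative, add 2 and borrow 1 from the next column):
borrow: 0010000
        0010010
-       0001000
---------------
        0001010

Method 2 - Add two's complement:
Two's complement of 0001000: invert → 1110111, add 1 → 1111000
  0010010
+ 1111000
---------
 10001010  (end carry out of the top bit = 1)
Discarding the end carry: 0001010
Decimal check:
  0010010 = 16 + 2 = 18
  0001000 = 8
  18 - 8 = 10, and 0001010 = 8 + 2 = 10 ✓



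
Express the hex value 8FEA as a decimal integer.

Expand by place value (powers of 16):
Digit values: F = 15, E = 14, A = 10
8FEA = 8 × 16^3 + 15 × 16^2 + 14 × 16^1 + 10 × 16^0
= 8 × 4096 + 15 × 256 + 14 × 16 + 10 × 1
= 32768 + 3840 + 224 + 10
= 36842



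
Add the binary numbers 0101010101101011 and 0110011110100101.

Add column by column from the right: bit + bit + carry-in; write the sum mod 2, carry 1 when the sum is 2 or 3.
carry:  1000111111011110
        0101010101101011
+       0110011110100101
------------------------
       01011110100010000
(the carry out of the leftmost column, 0, becomes the leading bit)
Decimal check:
  0101010101101011 = 16384 + 4096 + 1024 + 256 + 64 + 32 + 8 + 2 + 1 = 21867
  0110011110100101 = 16384 + 8192 + 1024 + 512 + 256 + 128 + 32 + 4 + 1 = 26533
  21867 + 26533 = 48400, and 01011110100010000 = 32768 + 8192 + 4096 + 2048 + 1024 + 256 + 16 = 48400 ✓



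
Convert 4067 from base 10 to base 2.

Using repeated division by 2:
4067 ÷ 2 = 2033 remainder 1
2033 ÷ 2 = 1016 remainder 1
1016 ÷ 2 = 508 remainder 0
508 ÷ 2 = 254 remainder 0
254 ÷ 2 = 127 remainder 0
127 ÷ 2 = 63 remainder 1
63 ÷ 2 = 31 remainder 1
31 ÷ 2 = 15 remainder 1
15 ÷ 2 = 7 remainder 1
7 ÷ 2 = 3 remainder 1
3 ÷ 2 = 1 remainder 1
1 ÷ 2 = 0 remainder 1
Reading remainders bottom to top: 111111100011



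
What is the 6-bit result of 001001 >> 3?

Original: 001001 (decimal 9)
Shift right by 3 positions
Drop the 3 low bits; fill with zeros on the left
Result: 000001 (decimal 1)
Equivalent: 9 >> 3 = 9 ÷ 2^3 = 1



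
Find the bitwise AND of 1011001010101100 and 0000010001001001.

AND: 1 only when both bits are 1
  1011001010101100
& 0000010001001001
------------------
  0000000000001000
Decimal: 45740 & 1097 = 8



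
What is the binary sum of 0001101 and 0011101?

Add column by column from the right: bit + bit + carry-in; write the sum mod 2, carry 1 when the sum is 2 or 3.
carry:  0111010
        0001101
+       0011101
---------------
       00101010
(the carry out of the leftmost column, 0, becomes the leading bit)
Decimal check:
  0001101 = 8 + 4 + 1 = 13
  0011101 = 16 + 8 + 4 + 1 = 29
  13 + 29 = 42, and 00101010 = 32 + 8 + 2 = 42 ✓



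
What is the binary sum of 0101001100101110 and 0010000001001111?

Add column by column from the right: bit + bit + carry-in; write the sum mod 2, carry 1 when the sum is 2 or 3.
carry:  0000000000011100
        0101001100101110
+       0010000001001111
------------------------
       00111001101111101
(the carry out of the leftmost column, 0, becomes the leading bit)
Decimal check:
  0101001100101110 = 16384 + 4096 + 512 + 256 + 32 + 8 + 4 + 2 = 21294
  0010000001001111 = 8192 + 64 + 8 + 4 + 2 + 1 = 8271
  21294 + 8271 = 29565, and 00111001101111101 = 16384 + 8192 + 4096 + 512 + 256 + 64 + 32 + 16 + 8 + 4 + 1 = 29565 ✓



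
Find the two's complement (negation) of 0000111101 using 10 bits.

Original: 0000111101
Step 1 - Invert all bits: 1111000010
Step 2 - Add 1: 1111000011
Verification: 0000111101 + 1111000011 = 10000000000; discarding the end carry (carry out of the top bit) leaves the 10-bit value 0000000000, as required for x + (-x)



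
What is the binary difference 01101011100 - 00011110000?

Method 1 - Direct subtraction (column by column from the right: bit − bit − borrow-in; if negative, add 2 and borrow 1 from the next column):
borrow: 00111000000
        01101011100
-       00011110000
-------------------
        01001101100

Method 2 - Add two's complement:
Two's complement of 00011110000: invert → 11100001111, add 1 → 11100010000
  01101011100
+ 11100010000
-------------
 101001101100  (end carry out of the top bit = 1)
Discarding the end carry: 01001101100
Decimal check:
  01101011100 = 512 + 256 + 64 + 16 + 8 + 4 = 860
  00011110000 = 128 + 64 + 32 + 16 = 240
  860 - 240 = 620, and 01001101100 = 512 + 64 + 32 + 8 + 4 = 620 ✓

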